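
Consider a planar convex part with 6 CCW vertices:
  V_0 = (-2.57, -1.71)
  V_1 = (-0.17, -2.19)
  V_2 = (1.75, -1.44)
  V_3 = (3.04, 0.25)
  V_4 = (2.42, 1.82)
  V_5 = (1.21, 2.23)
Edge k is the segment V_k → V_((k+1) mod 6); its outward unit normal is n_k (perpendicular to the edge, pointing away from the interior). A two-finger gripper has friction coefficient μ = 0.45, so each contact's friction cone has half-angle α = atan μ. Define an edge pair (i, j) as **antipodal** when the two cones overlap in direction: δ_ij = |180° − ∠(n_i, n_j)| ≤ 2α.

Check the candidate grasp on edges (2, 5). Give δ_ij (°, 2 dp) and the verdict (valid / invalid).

α = atan 0.45 = 24.23°;  2α = 48.46°
edge 2: e_2 = (+1.29, +1.69);  n_2 = (+0.7949, -0.6068)
edge 5: e_5 = (-3.78, -3.94);  n_5 = (-0.7216, +0.6923)
∠(n_2, n_5) = 173.54°
δ = |180° − 173.54°| = 6.46°
6.46° ≤ 2α = 48.46°  →  valid

δ = 6.46°, valid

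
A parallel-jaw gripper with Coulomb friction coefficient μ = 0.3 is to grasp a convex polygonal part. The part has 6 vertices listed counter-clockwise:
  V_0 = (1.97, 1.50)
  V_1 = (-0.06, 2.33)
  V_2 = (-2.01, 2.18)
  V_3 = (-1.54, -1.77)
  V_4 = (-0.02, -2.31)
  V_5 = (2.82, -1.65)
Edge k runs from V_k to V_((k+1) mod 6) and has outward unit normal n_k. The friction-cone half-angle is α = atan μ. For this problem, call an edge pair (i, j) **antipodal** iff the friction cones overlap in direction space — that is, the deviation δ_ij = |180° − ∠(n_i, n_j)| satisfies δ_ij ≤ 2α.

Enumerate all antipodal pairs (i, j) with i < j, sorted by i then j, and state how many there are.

count = 4; pairs: (0,3), (1,3), (1,4), (2,5)

α = atan 0.3 = 16.70°;  2α = 33.40°
n_0 = (+0.3785, +0.9256)
n_1 = (-0.0767, +0.9971)
n_2 = (-0.9930, -0.1182)
n_3 = (-0.3348, -0.9423)
n_4 = (+0.2264, -0.9740)
n_5 = (+0.9655, +0.2605)
  (0,1): δ = 153.36°  ·
  (0,2): δ = 60.98°  ·
  (0,3): δ = 2.68°  ✓
  (0,4): δ = 35.32°  ·
  (0,5): δ = 127.34°  ·
  (1,2): δ = 87.61°  ·
  (1,3): δ = 23.96°  ✓
  (1,4): δ = 8.68°  ✓
  (1,5): δ = 100.70°  ·
  (2,3): δ = 116.34°  ·
  (2,4): δ = 83.70°  ·
  (2,5): δ = 8.32°  ✓
  (3,4): δ = 147.36°  ·
  (3,5): δ = 55.34°  ·
  (4,5): δ = 87.98°  ·
antipodal pairs: 4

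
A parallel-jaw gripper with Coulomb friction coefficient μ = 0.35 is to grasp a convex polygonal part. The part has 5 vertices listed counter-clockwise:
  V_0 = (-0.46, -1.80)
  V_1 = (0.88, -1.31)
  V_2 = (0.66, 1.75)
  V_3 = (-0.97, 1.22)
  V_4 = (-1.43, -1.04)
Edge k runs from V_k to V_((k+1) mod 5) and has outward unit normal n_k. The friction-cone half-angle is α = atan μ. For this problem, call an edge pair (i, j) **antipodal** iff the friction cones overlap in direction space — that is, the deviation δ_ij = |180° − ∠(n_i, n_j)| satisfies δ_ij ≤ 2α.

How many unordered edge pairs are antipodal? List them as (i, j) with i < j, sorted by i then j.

count = 2; pairs: (0,2), (1,3)

α = atan 0.35 = 19.29°;  2α = 38.58°
n_0 = (+0.3434, -0.9392)
n_1 = (+0.9974, +0.0717)
n_2 = (-0.3092, +0.9510)
n_3 = (-0.9799, +0.1995)
n_4 = (-0.6167, -0.7872)
  (0,1): δ = 105.97°  ·
  (0,2): δ = 2.07°  ✓
  (0,3): δ = 58.41°  ·
  (0,4): δ = 121.84°  ·
  (1,2): δ = 76.10°  ·
  (1,3): δ = 15.62°  ✓
  (1,4): δ = 47.81°  ·
  (2,3): δ = 119.52°  ·
  (2,4): δ = 56.09°  ·
  (3,4): δ = 116.57°  ·
antipodal pairs: 2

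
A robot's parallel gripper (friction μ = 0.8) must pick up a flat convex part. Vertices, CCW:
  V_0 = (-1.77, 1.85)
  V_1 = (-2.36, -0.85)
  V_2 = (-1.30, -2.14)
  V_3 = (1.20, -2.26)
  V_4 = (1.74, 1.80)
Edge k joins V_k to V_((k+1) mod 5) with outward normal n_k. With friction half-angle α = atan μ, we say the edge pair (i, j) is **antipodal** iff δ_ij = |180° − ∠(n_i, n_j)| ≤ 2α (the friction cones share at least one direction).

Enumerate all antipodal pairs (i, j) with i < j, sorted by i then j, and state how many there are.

count = 4; pairs: (0,3), (1,3), (1,4), (2,4)

α = atan 0.8 = 38.66°;  2α = 77.32°
n_0 = (-0.9769, +0.2135)
n_1 = (-0.7726, -0.6349)
n_2 = (-0.0479, -0.9988)
n_3 = (+0.9913, -0.1318)
n_4 = (+0.0142, +0.9999)
  (0,1): δ = 128.26°  ·
  (0,2): δ = 80.42°  ·
  (0,3): δ = 4.75°  ✓
  (0,4): δ = 101.51°  ·
  (1,2): δ = 132.16°  ·
  (1,3): δ = 46.99°  ✓
  (1,4): δ = 49.77°  ✓
  (2,3): δ = 94.83°  ·
  (2,4): δ = 1.93°  ✓
  (3,4): δ = 83.24°  ·
antipodal pairs: 4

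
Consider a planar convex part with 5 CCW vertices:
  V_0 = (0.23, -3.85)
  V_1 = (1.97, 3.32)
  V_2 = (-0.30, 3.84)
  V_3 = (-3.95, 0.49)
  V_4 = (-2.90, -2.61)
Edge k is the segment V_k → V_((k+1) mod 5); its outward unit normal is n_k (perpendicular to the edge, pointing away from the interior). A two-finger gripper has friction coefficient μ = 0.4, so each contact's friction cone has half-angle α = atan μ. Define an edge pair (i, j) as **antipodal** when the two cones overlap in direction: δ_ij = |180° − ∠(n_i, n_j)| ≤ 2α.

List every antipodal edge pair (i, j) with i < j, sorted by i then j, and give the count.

α = atan 0.4 = 21.80°;  2α = 43.60°
n_0 = (+0.9718, -0.2358)
n_1 = (+0.2233, +0.9748)
n_2 = (-0.6762, +0.7367)
n_3 = (-0.9471, -0.3208)
n_4 = (-0.3683, -0.9297)
  (0,1): δ = 89.26°  ·
  (0,2): δ = 33.81°  ✓
  (0,3): δ = 32.35°  ✓
  (0,4): δ = 82.03°  ·
  (1,2): δ = 124.55°  ·
  (1,3): δ = 58.39°  ·
  (1,4): δ = 8.71°  ✓
  (2,3): δ = 113.83°  ·
  (2,4): δ = 64.16°  ·
  (3,4): δ = 130.32°  ·
antipodal pairs: 3

count = 3; pairs: (0,2), (0,3), (1,4)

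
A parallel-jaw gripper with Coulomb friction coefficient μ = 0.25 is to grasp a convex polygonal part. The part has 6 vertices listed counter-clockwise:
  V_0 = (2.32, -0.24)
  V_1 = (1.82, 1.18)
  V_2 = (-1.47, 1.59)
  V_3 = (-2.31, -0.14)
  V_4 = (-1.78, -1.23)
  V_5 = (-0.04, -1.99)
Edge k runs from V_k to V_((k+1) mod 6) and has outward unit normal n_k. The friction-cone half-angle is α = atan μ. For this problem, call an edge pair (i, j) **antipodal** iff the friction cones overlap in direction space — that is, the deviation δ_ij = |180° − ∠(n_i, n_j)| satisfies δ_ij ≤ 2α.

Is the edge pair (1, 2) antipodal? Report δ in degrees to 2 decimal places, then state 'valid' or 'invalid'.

δ = 108.80°, invalid

α = atan 0.25 = 14.04°;  2α = 28.07°
edge 1: e_1 = (-3.29, +0.41);  n_1 = (+0.1237, +0.9923)
edge 2: e_2 = (-0.84, -1.73);  n_2 = (-0.8996, +0.4368)
∠(n_1, n_2) = 71.20°
δ = |180° − 71.20°| = 108.80°
108.80° > 2α = 28.07°  →  invalid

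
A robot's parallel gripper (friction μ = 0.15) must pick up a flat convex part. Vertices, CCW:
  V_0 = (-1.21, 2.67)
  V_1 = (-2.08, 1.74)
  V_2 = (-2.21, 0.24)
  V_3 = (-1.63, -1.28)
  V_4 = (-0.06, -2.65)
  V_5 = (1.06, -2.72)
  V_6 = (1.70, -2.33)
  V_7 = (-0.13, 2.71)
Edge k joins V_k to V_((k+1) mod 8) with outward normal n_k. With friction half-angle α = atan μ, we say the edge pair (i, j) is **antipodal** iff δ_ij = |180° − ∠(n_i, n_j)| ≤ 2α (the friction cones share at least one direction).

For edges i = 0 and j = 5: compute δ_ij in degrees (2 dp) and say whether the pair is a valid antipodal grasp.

δ = 15.55°, valid

α = atan 0.15 = 8.53°;  2α = 17.06°
edge 0: e_0 = (-0.87, -0.93);  n_0 = (-0.7303, +0.6832)
edge 5: e_5 = (+0.64, +0.39);  n_5 = (+0.5204, -0.8539)
∠(n_0, n_5) = 164.45°
δ = |180° − 164.45°| = 15.55°
15.55° ≤ 2α = 17.06°  →  valid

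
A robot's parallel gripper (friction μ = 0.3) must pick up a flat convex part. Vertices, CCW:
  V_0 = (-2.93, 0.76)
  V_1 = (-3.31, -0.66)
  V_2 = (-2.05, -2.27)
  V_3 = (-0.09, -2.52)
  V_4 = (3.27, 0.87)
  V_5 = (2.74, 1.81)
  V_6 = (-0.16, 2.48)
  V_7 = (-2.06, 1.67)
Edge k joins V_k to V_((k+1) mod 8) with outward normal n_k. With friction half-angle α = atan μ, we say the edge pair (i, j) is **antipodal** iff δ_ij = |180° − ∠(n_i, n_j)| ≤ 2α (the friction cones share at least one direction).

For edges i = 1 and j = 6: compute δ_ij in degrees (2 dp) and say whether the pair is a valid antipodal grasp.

δ = 75.04°, invalid

α = atan 0.3 = 16.70°;  2α = 33.40°
edge 1: e_1 = (+1.26, -1.61);  n_1 = (-0.7875, -0.6163)
edge 6: e_6 = (-1.90, -0.81);  n_6 = (-0.3922, +0.9199)
∠(n_1, n_6) = 104.96°
δ = |180° − 104.96°| = 75.04°
75.04° > 2α = 33.40°  →  invalid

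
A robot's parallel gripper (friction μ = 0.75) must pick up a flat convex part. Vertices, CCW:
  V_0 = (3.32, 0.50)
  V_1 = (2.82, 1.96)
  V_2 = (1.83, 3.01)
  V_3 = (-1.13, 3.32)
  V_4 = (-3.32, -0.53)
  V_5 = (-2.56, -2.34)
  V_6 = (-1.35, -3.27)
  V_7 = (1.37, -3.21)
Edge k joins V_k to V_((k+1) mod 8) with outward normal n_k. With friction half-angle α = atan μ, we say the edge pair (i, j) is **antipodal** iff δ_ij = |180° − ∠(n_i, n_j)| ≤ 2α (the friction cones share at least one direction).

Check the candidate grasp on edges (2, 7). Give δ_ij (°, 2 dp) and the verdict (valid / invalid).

α = atan 0.75 = 36.87°;  2α = 73.74°
edge 2: e_2 = (-2.96, +0.31);  n_2 = (+0.1042, +0.9946)
edge 7: e_7 = (+1.95, +3.71);  n_7 = (+0.8852, -0.4653)
∠(n_2, n_7) = 111.75°
δ = |180° − 111.75°| = 68.25°
68.25° ≤ 2α = 73.74°  →  valid

δ = 68.25°, valid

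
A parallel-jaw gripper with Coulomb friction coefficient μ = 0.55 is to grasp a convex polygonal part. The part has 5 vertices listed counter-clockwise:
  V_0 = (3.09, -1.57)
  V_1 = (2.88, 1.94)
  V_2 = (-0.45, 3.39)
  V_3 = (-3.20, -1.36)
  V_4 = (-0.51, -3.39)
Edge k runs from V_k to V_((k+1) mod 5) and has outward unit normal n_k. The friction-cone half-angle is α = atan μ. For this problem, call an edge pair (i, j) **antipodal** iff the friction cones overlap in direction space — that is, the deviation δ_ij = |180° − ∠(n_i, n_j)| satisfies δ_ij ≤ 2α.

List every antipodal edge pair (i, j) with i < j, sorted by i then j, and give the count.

α = atan 0.55 = 28.81°;  2α = 57.62°
n_0 = (+0.9982, +0.0597)
n_1 = (+0.3992, +0.9169)
n_2 = (-0.8654, +0.5010)
n_3 = (-0.6024, -0.7982)
n_4 = (+0.4512, -0.8924)
  (0,1): δ = 116.95°  ·
  (0,2): δ = 33.49°  ✓
  (0,3): δ = 49.54°  ✓
  (0,4): δ = 113.40°  ·
  (1,2): δ = 96.54°  ·
  (1,3): δ = 13.51°  ✓
  (1,4): δ = 50.35°  ✓
  (2,3): δ = 96.97°  ·
  (2,4): δ = 33.11°  ✓
  (3,4): δ = 116.14°  ·
antipodal pairs: 5

count = 5; pairs: (0,2), (0,3), (1,3), (1,4), (2,4)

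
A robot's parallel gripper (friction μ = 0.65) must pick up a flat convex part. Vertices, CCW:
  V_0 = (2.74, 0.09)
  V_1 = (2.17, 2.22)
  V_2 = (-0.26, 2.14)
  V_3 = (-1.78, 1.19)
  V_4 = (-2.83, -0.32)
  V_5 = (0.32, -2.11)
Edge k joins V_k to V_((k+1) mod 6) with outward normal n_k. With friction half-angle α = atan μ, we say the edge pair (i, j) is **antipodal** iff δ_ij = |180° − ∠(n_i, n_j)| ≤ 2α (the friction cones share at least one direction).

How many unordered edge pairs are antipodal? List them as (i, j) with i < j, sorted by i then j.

α = atan 0.65 = 33.02°;  2α = 66.05°
n_0 = (+0.9660, +0.2585)
n_1 = (-0.0329, +0.9995)
n_2 = (-0.5300, +0.8480)
n_3 = (-0.8210, +0.5709)
n_4 = (-0.4941, -0.8694)
n_5 = (+0.6727, -0.7399)
  (0,1): δ = 103.10°  ·
  (0,2): δ = 72.98°  ·
  (0,3): δ = 49.80°  ✓
  (0,4): δ = 45.41°  ✓
  (0,5): δ = 117.29°  ·
  (1,2): δ = 149.88°  ·
  (1,3): δ = 126.70°  ·
  (1,4): δ = 31.49°  ✓
  (1,5): δ = 40.39°  ✓
  (2,3): δ = 156.82°  ·
  (2,4): δ = 61.61°  ✓
  (2,5): δ = 10.27°  ✓
  (3,4): δ = 84.79°  ·
  (3,5): δ = 12.91°  ✓
  (4,5): δ = 108.12°  ·
antipodal pairs: 7

count = 7; pairs: (0,3), (0,4), (1,4), (1,5), (2,4), (2,5), (3,5)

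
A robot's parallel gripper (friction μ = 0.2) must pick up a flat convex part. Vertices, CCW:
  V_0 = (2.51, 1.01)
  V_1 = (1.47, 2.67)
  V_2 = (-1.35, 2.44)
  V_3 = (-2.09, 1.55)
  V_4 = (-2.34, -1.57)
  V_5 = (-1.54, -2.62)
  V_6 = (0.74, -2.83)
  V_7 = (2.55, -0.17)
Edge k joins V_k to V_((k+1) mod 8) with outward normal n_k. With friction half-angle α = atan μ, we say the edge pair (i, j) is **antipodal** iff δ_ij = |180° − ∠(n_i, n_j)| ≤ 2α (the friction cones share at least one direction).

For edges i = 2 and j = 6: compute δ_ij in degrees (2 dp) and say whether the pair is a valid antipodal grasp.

α = atan 0.2 = 11.31°;  2α = 22.62°
edge 2: e_2 = (-0.74, -0.89);  n_2 = (-0.7689, +0.6393)
edge 6: e_6 = (+1.81, +2.66);  n_6 = (+0.8268, -0.5626)
∠(n_2, n_6) = 174.49°
δ = |180° − 174.49°| = 5.51°
5.51° ≤ 2α = 22.62°  →  valid

δ = 5.51°, valid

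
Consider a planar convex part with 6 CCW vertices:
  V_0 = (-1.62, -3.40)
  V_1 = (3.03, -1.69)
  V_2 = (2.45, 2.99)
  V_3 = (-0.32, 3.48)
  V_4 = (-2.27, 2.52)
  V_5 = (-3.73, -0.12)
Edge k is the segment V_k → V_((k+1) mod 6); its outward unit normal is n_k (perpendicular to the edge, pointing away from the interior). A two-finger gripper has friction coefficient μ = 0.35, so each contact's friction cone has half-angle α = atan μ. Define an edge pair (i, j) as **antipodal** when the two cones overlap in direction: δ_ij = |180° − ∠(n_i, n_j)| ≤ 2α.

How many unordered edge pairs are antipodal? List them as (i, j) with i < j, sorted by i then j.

α = atan 0.35 = 19.29°;  2α = 38.58°
n_0 = (+0.3451, -0.9385)
n_1 = (+0.9924, +0.1230)
n_2 = (+0.1742, +0.9847)
n_3 = (-0.4417, +0.8972)
n_4 = (-0.8751, +0.4840)
n_5 = (-0.8410, -0.5410)
  (0,1): δ = 103.13°  ·
  (0,2): δ = 30.22°  ✓
  (0,3): δ = 6.02°  ✓
  (0,4): δ = 40.87°  ·
  (0,5): δ = 102.56°  ·
  (1,2): δ = 107.10°  ·
  (1,3): δ = 70.85°  ·
  (1,4): δ = 36.01°  ✓
  (1,5): δ = 25.69°  ✓
  (2,3): δ = 143.76°  ·
  (2,4): δ = 108.91°  ·
  (2,5): δ = 47.22°  ·
  (3,4): δ = 145.16°  ·
  (3,5): δ = 83.46°  ·
  (4,5): δ = 118.30°  ·
antipodal pairs: 4

count = 4; pairs: (0,2), (0,3), (1,4), (1,5)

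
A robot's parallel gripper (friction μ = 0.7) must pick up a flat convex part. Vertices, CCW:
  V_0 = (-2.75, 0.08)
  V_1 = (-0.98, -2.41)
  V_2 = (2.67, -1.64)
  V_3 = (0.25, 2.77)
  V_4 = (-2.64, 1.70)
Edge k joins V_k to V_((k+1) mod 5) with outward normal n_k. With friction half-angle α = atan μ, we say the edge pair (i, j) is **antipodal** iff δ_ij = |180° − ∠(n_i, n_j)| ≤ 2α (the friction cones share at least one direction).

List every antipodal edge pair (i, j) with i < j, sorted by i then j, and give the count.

count = 3; pairs: (0,2), (1,3), (2,4)

α = atan 0.7 = 34.99°;  2α = 69.98°
n_0 = (-0.8151, -0.5794)
n_1 = (+0.2064, -0.9785)
n_2 = (+0.8767, +0.4811)
n_3 = (-0.3472, +0.9378)
n_4 = (-0.9977, +0.0677)
  (0,1): δ = 113.49°  ·
  (0,2): δ = 6.65°  ✓
  (0,3): δ = 74.91°  ·
  (0,4): δ = 140.71°  ·
  (1,2): δ = 73.16°  ·
  (1,3): δ = 8.40°  ✓
  (1,4): δ = 74.20°  ·
  (2,3): δ = 98.44°  ·
  (2,4): δ = 32.64°  ✓
  (3,4): δ = 114.20°  ·
antipodal pairs: 3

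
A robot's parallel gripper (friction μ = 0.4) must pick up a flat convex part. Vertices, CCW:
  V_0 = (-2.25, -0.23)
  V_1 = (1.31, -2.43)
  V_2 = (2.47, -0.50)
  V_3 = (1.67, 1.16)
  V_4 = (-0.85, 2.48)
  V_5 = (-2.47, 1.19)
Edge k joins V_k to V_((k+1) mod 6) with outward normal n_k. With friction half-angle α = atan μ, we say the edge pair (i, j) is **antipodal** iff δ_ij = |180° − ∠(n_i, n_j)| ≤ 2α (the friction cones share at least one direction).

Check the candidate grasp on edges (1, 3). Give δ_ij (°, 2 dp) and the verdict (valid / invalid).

δ = 86.64°, invalid

α = atan 0.4 = 21.80°;  2α = 43.60°
edge 1: e_1 = (+1.16, +1.93);  n_1 = (+0.8571, -0.5151)
edge 3: e_3 = (-2.52, +1.32);  n_3 = (+0.4640, +0.8858)
∠(n_1, n_3) = 93.36°
δ = |180° − 93.36°| = 86.64°
86.64° > 2α = 43.60°  →  invalid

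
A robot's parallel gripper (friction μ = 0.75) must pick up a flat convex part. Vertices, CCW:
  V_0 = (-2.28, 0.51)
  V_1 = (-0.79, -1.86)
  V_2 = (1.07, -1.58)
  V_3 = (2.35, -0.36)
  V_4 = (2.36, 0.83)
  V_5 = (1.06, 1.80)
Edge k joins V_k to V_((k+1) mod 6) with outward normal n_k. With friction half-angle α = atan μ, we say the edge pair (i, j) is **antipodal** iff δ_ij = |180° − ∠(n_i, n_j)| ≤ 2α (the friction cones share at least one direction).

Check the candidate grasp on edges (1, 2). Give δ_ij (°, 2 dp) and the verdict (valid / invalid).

δ = 144.94°, invalid

α = atan 0.75 = 36.87°;  2α = 73.74°
edge 1: e_1 = (+1.86, +0.28);  n_1 = (+0.1489, -0.9889)
edge 2: e_2 = (+1.28, +1.22);  n_2 = (+0.6899, -0.7239)
∠(n_1, n_2) = 35.06°
δ = |180° − 35.06°| = 144.94°
144.94° > 2α = 73.74°  →  invalid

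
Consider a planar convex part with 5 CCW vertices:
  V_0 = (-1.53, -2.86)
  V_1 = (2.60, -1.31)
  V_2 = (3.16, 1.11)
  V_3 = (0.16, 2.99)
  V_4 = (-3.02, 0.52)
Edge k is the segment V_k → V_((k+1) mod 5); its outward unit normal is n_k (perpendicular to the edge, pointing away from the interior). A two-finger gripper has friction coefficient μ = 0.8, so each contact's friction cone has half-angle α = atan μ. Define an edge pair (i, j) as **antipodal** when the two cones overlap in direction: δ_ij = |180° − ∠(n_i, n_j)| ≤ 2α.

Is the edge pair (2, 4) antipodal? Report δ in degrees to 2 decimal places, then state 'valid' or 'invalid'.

α = atan 0.8 = 38.66°;  2α = 77.32°
edge 2: e_2 = (-3.00, +1.88);  n_2 = (+0.5310, +0.8474)
edge 4: e_4 = (+1.49, -3.38);  n_4 = (-0.9150, -0.4034)
∠(n_2, n_4) = 145.86°
δ = |180° − 145.86°| = 34.14°
34.14° ≤ 2α = 77.32°  →  valid

δ = 34.14°, valid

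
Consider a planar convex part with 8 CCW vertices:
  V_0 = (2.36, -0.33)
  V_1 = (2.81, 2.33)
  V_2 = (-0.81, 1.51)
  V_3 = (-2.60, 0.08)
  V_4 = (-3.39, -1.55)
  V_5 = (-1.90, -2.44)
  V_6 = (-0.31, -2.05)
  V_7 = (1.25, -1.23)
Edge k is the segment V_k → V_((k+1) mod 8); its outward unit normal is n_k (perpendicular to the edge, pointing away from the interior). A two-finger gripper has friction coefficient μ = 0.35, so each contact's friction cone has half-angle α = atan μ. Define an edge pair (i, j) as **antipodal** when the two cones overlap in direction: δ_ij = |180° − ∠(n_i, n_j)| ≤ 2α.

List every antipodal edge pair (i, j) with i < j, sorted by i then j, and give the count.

count = 9; pairs: (0,3), (1,5), (1,6), (1,7), (2,5), (2,6), (2,7), (3,6), (3,7)

α = atan 0.35 = 19.29°;  2α = 38.58°
n_0 = (+0.9860, -0.1668)
n_1 = (-0.2209, +0.9753)
n_2 = (-0.6242, +0.7813)
n_3 = (-0.8999, +0.4361)
n_4 = (-0.5128, -0.8585)
n_5 = (+0.2382, -0.9712)
n_6 = (+0.4653, -0.8852)
n_7 = (+0.6298, -0.7768)
  (0,1): δ = 67.63°  ·
  (0,2): δ = 41.78°  ·
  (0,3): δ = 16.26°  ✓
  (0,4): δ = 68.75°  ·
  (0,5): δ = 113.38°  ·
  (0,6): δ = 127.33°  ·
  (0,7): δ = 138.64°  ·
  (1,2): δ = 154.14°  ·
  (1,3): δ = 128.62°  ·
  (1,4): δ = 43.61°  ·
  (1,5): δ = 1.02°  ✓
  (1,6): δ = 14.97°  ✓
  (1,7): δ = 26.27°  ✓
  (2,3): δ = 154.48°  ·
  (2,4): δ = 69.47°  ·
  (2,5): δ = 24.84°  ✓
  (2,6): δ = 10.89°  ✓
  (2,7): δ = 0.41°  ✓
  (3,4): δ = 94.99°  ·
  (3,5): δ = 50.36°  ·
  (3,6): δ = 36.41°  ✓
  (3,7): δ = 25.11°  ✓
  (4,5): δ = 135.37°  ·
  (4,6): δ = 121.42°  ·
  (4,7): δ = 110.11°  ·
  (5,6): δ = 166.05°  ·
  (5,7): δ = 154.75°  ·
  (6,7): δ = 168.69°  ·
antipodal pairs: 9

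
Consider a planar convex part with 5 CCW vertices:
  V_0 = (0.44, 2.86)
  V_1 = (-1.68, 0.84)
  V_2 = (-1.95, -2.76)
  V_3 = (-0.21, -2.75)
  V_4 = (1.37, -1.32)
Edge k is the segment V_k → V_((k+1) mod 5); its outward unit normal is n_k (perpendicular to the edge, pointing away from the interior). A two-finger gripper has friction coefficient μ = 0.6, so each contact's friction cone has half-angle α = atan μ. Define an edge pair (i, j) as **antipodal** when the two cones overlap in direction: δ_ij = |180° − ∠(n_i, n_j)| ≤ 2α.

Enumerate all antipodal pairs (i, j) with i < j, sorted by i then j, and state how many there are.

count = 5; pairs: (0,2), (0,3), (0,4), (1,3), (1,4)

α = atan 0.6 = 30.96°;  2α = 61.93°
n_0 = (-0.6898, +0.7240)
n_1 = (-0.9972, +0.0748)
n_2 = (+0.0057, -1.0000)
n_3 = (+0.6710, -0.7414)
n_4 = (+0.9761, +0.2172)
  (0,1): δ = 137.91°  ·
  (0,2): δ = 43.29°  ✓
  (0,3): δ = 1.47°  ✓
  (0,4): δ = 58.93°  ✓
  (1,2): δ = 85.38°  ·
  (1,3): δ = 43.56°  ✓
  (1,4): δ = 16.83°  ✓
  (2,3): δ = 138.18°  ·
  (2,4): δ = 77.79°  ·
  (3,4): δ = 119.60°  ·
antipodal pairs: 5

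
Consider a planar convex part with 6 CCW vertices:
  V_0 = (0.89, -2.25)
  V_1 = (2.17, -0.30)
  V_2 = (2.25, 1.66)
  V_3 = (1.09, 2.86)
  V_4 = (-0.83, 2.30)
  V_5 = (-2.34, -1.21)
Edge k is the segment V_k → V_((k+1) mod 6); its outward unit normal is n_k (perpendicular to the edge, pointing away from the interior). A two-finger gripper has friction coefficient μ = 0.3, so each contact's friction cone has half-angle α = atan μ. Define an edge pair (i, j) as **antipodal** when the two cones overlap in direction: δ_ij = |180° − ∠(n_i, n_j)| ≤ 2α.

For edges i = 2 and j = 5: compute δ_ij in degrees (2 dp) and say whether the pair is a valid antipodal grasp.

δ = 28.12°, valid

α = atan 0.3 = 16.70°;  2α = 33.40°
edge 2: e_2 = (-1.16, +1.20);  n_2 = (+0.7190, +0.6950)
edge 5: e_5 = (+3.23, -1.04);  n_5 = (-0.3065, -0.9519)
∠(n_2, n_5) = 151.88°
δ = |180° − 151.88°| = 28.12°
28.12° ≤ 2α = 33.40°  →  valid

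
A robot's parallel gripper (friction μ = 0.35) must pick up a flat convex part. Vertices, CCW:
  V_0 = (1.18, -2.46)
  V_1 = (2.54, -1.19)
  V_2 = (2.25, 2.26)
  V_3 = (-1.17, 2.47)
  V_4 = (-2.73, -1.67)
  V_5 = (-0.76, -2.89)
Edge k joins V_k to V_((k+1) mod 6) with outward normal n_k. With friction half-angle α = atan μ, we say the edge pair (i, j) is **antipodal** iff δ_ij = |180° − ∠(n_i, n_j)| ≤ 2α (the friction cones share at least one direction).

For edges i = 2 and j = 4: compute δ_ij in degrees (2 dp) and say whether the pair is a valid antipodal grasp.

α = atan 0.35 = 19.29°;  2α = 38.58°
edge 2: e_2 = (-3.42, +0.21);  n_2 = (+0.0613, +0.9981)
edge 4: e_4 = (+1.97, -1.22);  n_4 = (-0.5265, -0.8502)
∠(n_2, n_4) = 151.74°
δ = |180° − 151.74°| = 28.26°
28.26° ≤ 2α = 38.58°  →  valid

δ = 28.26°, valid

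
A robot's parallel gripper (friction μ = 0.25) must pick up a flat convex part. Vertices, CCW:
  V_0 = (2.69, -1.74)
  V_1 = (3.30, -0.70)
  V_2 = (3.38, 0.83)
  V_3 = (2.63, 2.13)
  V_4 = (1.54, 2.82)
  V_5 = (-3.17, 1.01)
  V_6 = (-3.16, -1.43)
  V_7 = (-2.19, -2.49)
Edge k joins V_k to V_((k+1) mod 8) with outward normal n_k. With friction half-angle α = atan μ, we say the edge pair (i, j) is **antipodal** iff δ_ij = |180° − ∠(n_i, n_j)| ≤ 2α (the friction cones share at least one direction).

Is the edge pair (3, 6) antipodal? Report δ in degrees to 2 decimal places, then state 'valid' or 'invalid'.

δ = 15.20°, valid

α = atan 0.25 = 14.04°;  2α = 28.07°
edge 3: e_3 = (-1.09, +0.69);  n_3 = (+0.5349, +0.8449)
edge 6: e_6 = (+0.97, -1.06);  n_6 = (-0.7377, -0.6751)
∠(n_3, n_6) = 164.80°
δ = |180° − 164.80°| = 15.20°
15.20° ≤ 2α = 28.07°  →  valid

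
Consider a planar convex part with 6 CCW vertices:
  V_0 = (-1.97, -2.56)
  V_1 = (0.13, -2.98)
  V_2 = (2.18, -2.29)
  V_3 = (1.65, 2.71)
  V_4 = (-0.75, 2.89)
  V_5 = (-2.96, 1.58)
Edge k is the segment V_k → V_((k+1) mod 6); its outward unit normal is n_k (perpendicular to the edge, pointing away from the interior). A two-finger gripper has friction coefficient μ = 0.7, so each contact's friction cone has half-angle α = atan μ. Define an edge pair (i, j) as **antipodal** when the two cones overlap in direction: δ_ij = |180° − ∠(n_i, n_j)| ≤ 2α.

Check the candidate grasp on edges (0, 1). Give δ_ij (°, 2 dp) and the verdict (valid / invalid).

α = atan 0.7 = 34.99°;  2α = 69.98°
edge 0: e_0 = (+2.10, -0.42);  n_0 = (-0.1961, -0.9806)
edge 1: e_1 = (+2.05, +0.69);  n_1 = (+0.3190, -0.9478)
∠(n_0, n_1) = 29.91°
δ = |180° − 29.91°| = 150.09°
150.09° > 2α = 69.98°  →  invalid

δ = 150.09°, invalid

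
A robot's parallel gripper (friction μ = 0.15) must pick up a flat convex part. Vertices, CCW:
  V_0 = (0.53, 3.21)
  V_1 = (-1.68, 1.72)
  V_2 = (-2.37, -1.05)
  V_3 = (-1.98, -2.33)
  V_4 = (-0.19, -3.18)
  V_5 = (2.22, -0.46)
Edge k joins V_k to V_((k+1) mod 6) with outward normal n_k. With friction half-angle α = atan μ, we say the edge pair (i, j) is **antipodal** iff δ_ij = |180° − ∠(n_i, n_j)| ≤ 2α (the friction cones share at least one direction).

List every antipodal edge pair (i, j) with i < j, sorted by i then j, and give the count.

count = 2; pairs: (0,4), (2,5)

α = atan 0.15 = 8.53°;  2α = 17.06°
n_0 = (-0.5590, +0.8292)
n_1 = (-0.9703, +0.2417)
n_2 = (-0.9566, -0.2915)
n_3 = (-0.4290, -0.9033)
n_4 = (+0.7485, -0.6632)
n_5 = (+0.9083, +0.4183)
  (0,1): δ = 137.98°  ·
  (0,2): δ = 107.04°  ·
  (0,3): δ = 59.39°  ·
  (0,4): δ = 14.47°  ✓
  (0,5): δ = 80.74°  ·
  (1,2): δ = 149.07°  ·
  (1,3): δ = 101.41°  ·
  (1,4): δ = 27.55°  ·
  (1,5): δ = 38.71°  ·
  (2,3): δ = 132.35°  ·
  (2,4): δ = 58.49°  ·
  (2,5): δ = 7.78°  ✓
  (3,4): δ = 106.14°  ·
  (3,5): δ = 39.87°  ·
  (4,5): δ = 113.73°  ·
antipodal pairs: 2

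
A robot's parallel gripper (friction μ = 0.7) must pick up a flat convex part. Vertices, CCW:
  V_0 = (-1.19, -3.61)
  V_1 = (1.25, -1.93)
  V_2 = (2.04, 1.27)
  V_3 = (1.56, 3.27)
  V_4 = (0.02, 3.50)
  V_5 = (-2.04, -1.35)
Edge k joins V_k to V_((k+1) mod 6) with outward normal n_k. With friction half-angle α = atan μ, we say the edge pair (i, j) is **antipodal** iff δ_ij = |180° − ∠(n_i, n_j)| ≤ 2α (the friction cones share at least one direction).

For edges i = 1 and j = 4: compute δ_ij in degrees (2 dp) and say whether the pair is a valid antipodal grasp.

δ = 9.15°, valid

α = atan 0.7 = 34.99°;  2α = 69.98°
edge 1: e_1 = (+0.79, +3.20);  n_1 = (+0.9709, -0.2397)
edge 4: e_4 = (-2.06, -4.85);  n_4 = (-0.9204, +0.3909)
∠(n_1, n_4) = 170.85°
δ = |180° − 170.85°| = 9.15°
9.15° ≤ 2α = 69.98°  →  valid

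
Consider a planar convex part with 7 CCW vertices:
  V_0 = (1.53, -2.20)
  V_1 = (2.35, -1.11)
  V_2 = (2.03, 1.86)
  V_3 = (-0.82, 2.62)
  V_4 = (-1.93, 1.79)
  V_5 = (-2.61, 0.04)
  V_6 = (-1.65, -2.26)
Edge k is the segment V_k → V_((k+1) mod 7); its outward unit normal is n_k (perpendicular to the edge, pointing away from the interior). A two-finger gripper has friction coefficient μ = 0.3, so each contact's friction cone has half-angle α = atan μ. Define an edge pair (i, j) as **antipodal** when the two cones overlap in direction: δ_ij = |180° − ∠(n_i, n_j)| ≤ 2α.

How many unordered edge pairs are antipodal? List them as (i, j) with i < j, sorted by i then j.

α = atan 0.3 = 16.70°;  2α = 33.40°
n_0 = (+0.7991, -0.6012)
n_1 = (+0.9942, +0.1071)
n_2 = (+0.2577, +0.9662)
n_3 = (-0.5988, +0.8009)
n_4 = (-0.9321, +0.3622)
n_5 = (-0.9228, -0.3852)
n_6 = (+0.0189, -0.9998)
  (0,1): δ = 136.90°  ·
  (0,2): δ = 67.98°  ·
  (0,3): δ = 16.26°  ✓
  (0,4): δ = 15.72°  ✓
  (0,5): δ = 59.61°  ·
  (0,6): δ = 128.03°  ·
  (1,2): δ = 111.08°  ·
  (1,3): δ = 59.36°  ·
  (1,4): δ = 27.38°  ✓
  (1,5): δ = 16.51°  ✓
  (1,6): δ = 84.93°  ·
  (2,3): δ = 128.28°  ·
  (2,4): δ = 96.30°  ·
  (2,5): δ = 52.41°  ·
  (2,6): δ = 16.01°  ✓
  (3,4): δ = 148.02°  ·
  (3,5): δ = 104.13°  ·
  (3,6): δ = 35.71°  ·
  (4,5): δ = 136.11°  ·
  (4,6): δ = 67.68°  ·
  (5,6): δ = 111.57°  ·
antipodal pairs: 5

count = 5; pairs: (0,3), (0,4), (1,4), (1,5), (2,6)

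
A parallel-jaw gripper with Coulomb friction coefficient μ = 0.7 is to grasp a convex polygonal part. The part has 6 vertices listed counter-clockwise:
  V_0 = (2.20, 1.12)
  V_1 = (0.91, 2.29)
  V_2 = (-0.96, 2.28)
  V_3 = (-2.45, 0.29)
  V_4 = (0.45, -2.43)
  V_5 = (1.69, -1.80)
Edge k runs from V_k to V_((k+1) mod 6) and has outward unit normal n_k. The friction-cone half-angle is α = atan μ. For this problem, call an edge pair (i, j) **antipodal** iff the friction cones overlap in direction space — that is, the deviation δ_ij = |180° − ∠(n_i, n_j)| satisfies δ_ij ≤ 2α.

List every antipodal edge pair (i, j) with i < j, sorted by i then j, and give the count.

count = 7; pairs: (0,3), (0,4), (1,3), (1,4), (2,4), (2,5), (3,5)

α = atan 0.7 = 34.99°;  2α = 69.98°
n_0 = (+0.6718, +0.7407)
n_1 = (-0.0053, +1.0000)
n_2 = (-0.8005, +0.5994)
n_3 = (-0.6841, -0.7294)
n_4 = (+0.4530, -0.8915)
n_5 = (+0.9851, -0.1721)
  (0,1): δ = 137.49°  ·
  (0,2): δ = 84.62°  ·
  (0,3): δ = 0.96°  ✓
  (0,4): δ = 69.14°  ✓
  (0,5): δ = 122.30°  ·
  (1,2): δ = 127.13°  ·
  (1,3): δ = 43.47°  ✓
  (1,4): δ = 26.63°  ✓
  (1,5): δ = 79.79°  ·
  (2,3): δ = 96.34°  ·
  (2,4): δ = 26.24°  ✓
  (2,5): δ = 26.92°  ✓
  (3,4): δ = 109.90°  ·
  (3,5): δ = 56.74°  ✓
  (4,5): δ = 126.84°  ·
antipodal pairs: 7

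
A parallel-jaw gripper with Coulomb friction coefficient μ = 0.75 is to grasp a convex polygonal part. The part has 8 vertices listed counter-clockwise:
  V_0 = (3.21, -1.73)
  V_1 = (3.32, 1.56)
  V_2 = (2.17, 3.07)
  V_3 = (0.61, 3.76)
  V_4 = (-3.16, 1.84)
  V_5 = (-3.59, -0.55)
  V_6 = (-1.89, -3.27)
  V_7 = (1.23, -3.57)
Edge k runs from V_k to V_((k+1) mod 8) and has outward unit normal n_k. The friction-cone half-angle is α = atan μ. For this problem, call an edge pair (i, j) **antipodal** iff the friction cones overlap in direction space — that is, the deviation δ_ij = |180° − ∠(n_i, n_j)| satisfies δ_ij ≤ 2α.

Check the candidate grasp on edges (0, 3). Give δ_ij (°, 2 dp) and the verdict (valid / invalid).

δ = 61.10°, valid

α = atan 0.75 = 36.87°;  2α = 73.74°
edge 0: e_0 = (+0.11, +3.29);  n_0 = (+0.9994, -0.0334)
edge 3: e_3 = (-3.77, -1.92);  n_3 = (-0.4538, +0.8911)
∠(n_0, n_3) = 118.90°
δ = |180° − 118.90°| = 61.10°
61.10° ≤ 2α = 73.74°  →  valid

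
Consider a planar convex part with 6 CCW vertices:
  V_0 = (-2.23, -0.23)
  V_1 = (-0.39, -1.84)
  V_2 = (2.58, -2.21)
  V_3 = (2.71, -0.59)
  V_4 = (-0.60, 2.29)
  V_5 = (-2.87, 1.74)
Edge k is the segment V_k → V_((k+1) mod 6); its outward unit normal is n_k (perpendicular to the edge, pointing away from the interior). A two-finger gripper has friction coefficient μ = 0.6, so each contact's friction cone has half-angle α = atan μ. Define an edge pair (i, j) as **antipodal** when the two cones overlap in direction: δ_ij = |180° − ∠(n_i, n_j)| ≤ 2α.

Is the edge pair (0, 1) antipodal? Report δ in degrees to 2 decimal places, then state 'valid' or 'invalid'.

α = atan 0.6 = 30.96°;  2α = 61.93°
edge 0: e_0 = (+1.84, -1.61);  n_0 = (-0.6585, -0.7526)
edge 1: e_1 = (+2.97, -0.37);  n_1 = (-0.1236, -0.9923)
∠(n_0, n_1) = 34.08°
δ = |180° − 34.08°| = 145.92°
145.92° > 2α = 61.93°  →  invalid

δ = 145.92°, invalid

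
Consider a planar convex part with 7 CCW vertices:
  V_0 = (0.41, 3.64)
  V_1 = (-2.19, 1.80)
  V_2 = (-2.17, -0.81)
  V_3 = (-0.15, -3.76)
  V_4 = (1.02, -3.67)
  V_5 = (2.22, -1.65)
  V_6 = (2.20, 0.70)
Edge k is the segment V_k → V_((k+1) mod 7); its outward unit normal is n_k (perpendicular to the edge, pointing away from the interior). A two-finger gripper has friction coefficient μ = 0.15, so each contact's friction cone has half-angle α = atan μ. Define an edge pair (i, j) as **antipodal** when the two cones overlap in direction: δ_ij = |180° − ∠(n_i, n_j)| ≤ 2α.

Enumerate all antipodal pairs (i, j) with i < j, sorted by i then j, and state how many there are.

count = 2; pairs: (1,5), (2,6)

α = atan 0.15 = 8.53°;  2α = 17.06°
n_0 = (-0.5777, +0.8163)
n_1 = (-1.0000, -0.0077)
n_2 = (-0.8251, -0.5650)
n_3 = (+0.0767, -0.9971)
n_4 = (+0.8597, -0.5107)
n_5 = (+1.0000, +0.0085)
n_6 = (+0.8541, +0.5200)
  (0,1): δ = 124.85°  ·
  (0,2): δ = 90.89°  ·
  (0,3): δ = 30.89°  ·
  (0,4): δ = 24.00°  ·
  (0,5): δ = 55.20°  ·
  (0,6): δ = 86.05°  ·
  (1,2): δ = 146.04°  ·
  (1,3): δ = 86.04°  ·
  (1,4): δ = 31.15°  ·
  (1,5): δ = 0.05°  ✓
  (1,6): δ = 30.90°  ·
  (2,3): δ = 120.00°  ·
  (2,4): δ = 65.11°  ·
  (2,5): δ = 33.91°  ·
  (2,6): δ = 3.07°  ✓
  (3,4): δ = 125.11°  ·
  (3,5): δ = 93.91°  ·
  (3,6): δ = 63.06°  ·
  (4,5): δ = 148.80°  ·
  (4,6): δ = 117.95°  ·
  (5,6): δ = 149.15°  ·
antipodal pairs: 2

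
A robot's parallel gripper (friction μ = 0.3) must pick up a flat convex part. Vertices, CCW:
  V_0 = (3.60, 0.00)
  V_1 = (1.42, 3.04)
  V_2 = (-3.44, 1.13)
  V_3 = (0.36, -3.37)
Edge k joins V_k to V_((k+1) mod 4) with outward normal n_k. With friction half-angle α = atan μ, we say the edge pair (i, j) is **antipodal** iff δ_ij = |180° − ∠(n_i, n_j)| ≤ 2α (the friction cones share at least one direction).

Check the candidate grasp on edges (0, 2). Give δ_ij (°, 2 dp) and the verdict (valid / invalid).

δ = 4.53°, valid

α = atan 0.3 = 16.70°;  2α = 33.40°
edge 0: e_0 = (-2.18, +3.04);  n_0 = (+0.8126, +0.5828)
edge 2: e_2 = (+3.80, -4.50);  n_2 = (-0.7640, -0.6452)
∠(n_0, n_2) = 175.47°
δ = |180° − 175.47°| = 4.53°
4.53° ≤ 2α = 33.40°  →  valid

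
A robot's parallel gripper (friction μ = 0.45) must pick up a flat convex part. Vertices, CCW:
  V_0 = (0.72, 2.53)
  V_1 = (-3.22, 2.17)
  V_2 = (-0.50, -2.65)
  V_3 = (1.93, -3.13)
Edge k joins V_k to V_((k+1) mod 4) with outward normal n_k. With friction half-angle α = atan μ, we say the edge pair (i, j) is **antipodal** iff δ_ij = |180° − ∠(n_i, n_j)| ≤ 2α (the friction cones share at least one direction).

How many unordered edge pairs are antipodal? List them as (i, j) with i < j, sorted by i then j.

α = atan 0.45 = 24.23°;  2α = 48.46°
n_0 = (-0.0910, +0.9959)
n_1 = (-0.8709, -0.4915)
n_2 = (-0.1938, -0.9810)
n_3 = (+0.9779, +0.2091)
  (0,1): δ = 65.78°  ·
  (0,2): δ = 16.39°  ✓
  (0,3): δ = 96.85°  ·
  (1,2): δ = 130.61°  ·
  (1,3): δ = 17.37°  ✓
  (2,3): δ = 66.76°  ·
antipodal pairs: 2

count = 2; pairs: (0,2), (1,3)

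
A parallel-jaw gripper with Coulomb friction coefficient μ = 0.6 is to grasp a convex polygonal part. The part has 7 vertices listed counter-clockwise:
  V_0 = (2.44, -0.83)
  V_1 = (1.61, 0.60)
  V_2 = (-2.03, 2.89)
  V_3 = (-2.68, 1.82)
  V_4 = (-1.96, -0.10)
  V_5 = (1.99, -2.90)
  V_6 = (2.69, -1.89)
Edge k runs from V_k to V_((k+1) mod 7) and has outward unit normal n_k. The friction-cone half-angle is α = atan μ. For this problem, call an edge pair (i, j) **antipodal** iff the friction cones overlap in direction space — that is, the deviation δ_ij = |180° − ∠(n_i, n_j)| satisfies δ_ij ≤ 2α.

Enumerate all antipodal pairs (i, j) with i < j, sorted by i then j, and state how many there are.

α = atan 0.6 = 30.96°;  2α = 61.93°
n_0 = (+0.8649, +0.5020)
n_1 = (+0.5325, +0.8464)
n_2 = (-0.8547, +0.5192)
n_3 = (-0.9363, -0.3511)
n_4 = (-0.5783, -0.8158)
n_5 = (+0.8219, -0.5696)
n_6 = (+0.9733, +0.2296)
  (0,1): δ = 152.31°  ·
  (0,2): δ = 61.41°  ✓
  (0,3): δ = 9.58°  ✓
  (0,4): δ = 24.54°  ✓
  (0,5): δ = 115.14°  ·
  (0,6): δ = 163.14°  ·
  (1,2): δ = 89.10°  ·
  (1,3): δ = 37.27°  ✓
  (1,4): δ = 3.16°  ✓
  (1,5): δ = 87.45°  ·
  (1,6): δ = 135.45°  ·
  (2,3): δ = 128.17°  ·
  (2,4): δ = 94.05°  ·
  (2,5): δ = 3.45°  ✓
  (2,6): δ = 44.55°  ✓
  (3,4): δ = 145.89°  ·
  (3,5): δ = 55.28°  ✓
  (3,6): δ = 7.29°  ✓
  (4,5): δ = 89.39°  ·
  (4,6): δ = 41.40°  ✓
  (5,6): δ = 132.00°  ·
antipodal pairs: 10

count = 10; pairs: (0,2), (0,3), (0,4), (1,3), (1,4), (2,5), (2,6), (3,5), (3,6), (4,6)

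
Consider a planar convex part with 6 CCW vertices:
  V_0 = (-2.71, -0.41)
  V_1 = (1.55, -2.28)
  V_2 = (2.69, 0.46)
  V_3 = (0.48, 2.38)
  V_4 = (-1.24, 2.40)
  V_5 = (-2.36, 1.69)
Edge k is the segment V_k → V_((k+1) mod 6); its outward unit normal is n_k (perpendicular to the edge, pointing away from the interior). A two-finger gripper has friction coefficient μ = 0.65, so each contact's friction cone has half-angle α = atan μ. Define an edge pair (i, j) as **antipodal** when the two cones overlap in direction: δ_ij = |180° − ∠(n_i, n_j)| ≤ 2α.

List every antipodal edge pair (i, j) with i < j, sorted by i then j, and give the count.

count = 6; pairs: (0,2), (0,3), (0,4), (1,4), (1,5), (2,5)

α = atan 0.65 = 33.02°;  2α = 66.05°
n_0 = (-0.4019, -0.9157)
n_1 = (+0.9233, -0.3841)
n_2 = (+0.6558, +0.7549)
n_3 = (+0.0116, +0.9999)
n_4 = (-0.5354, +0.8446)
n_5 = (-0.9864, +0.1644)
  (0,1): δ = 88.89°  ·
  (0,2): δ = 17.28°  ✓
  (0,3): δ = 23.03°  ✓
  (0,4): δ = 56.07°  ✓
  (0,5): δ = 104.24°  ·
  (1,2): δ = 108.39°  ·
  (1,3): δ = 68.08°  ·
  (1,4): δ = 35.04°  ✓
  (1,5): δ = 13.13°  ✓
  (2,3): δ = 139.68°  ·
  (2,4): δ = 106.64°  ·
  (2,5): δ = 58.48°  ✓
  (3,4): δ = 146.96°  ·
  (3,5): δ = 98.80°  ·
  (4,5): δ = 131.83°  ·
antipodal pairs: 6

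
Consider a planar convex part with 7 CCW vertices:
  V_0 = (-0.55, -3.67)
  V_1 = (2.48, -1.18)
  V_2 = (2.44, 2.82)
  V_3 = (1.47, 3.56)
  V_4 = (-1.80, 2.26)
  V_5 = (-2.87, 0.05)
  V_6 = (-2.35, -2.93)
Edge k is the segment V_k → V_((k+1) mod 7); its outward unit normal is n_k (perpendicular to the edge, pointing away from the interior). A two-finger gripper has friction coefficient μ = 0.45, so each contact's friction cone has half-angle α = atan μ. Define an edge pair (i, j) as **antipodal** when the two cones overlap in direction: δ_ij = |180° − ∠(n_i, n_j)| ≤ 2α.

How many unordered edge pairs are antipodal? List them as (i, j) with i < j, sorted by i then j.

count = 7; pairs: (0,3), (0,4), (1,4), (1,5), (2,5), (2,6), (3,6)

α = atan 0.45 = 24.23°;  2α = 48.46°
n_0 = (+0.6349, -0.7726)
n_1 = (+1.0000, +0.0100)
n_2 = (+0.6065, +0.7951)
n_3 = (-0.3694, +0.9293)
n_4 = (-0.9001, +0.4358)
n_5 = (-0.9851, -0.1719)
n_6 = (-0.3802, -0.9249)
  (0,1): δ = 128.84°  ·
  (0,2): δ = 76.75°  ·
  (0,3): δ = 17.73°  ✓
  (0,4): δ = 24.75°  ✓
  (0,5): δ = 60.49°  ·
  (0,6): δ = 118.24°  ·
  (1,2): δ = 127.91°  ·
  (1,3): δ = 68.89°  ·
  (1,4): δ = 26.41°  ✓
  (1,5): δ = 9.33°  ✓
  (1,6): δ = 67.08°  ·
  (2,3): δ = 120.98°  ·
  (2,4): δ = 78.50°  ·
  (2,5): δ = 42.76°  ✓
  (2,6): δ = 14.99°  ✓
  (3,4): δ = 137.52°  ·
  (3,5): δ = 101.78°  ·
  (3,6): δ = 44.03°  ✓
  (4,5): δ = 144.27°  ·
  (4,6): δ = 86.51°  ·
  (5,6): δ = 122.25°  ·
antipodal pairs: 7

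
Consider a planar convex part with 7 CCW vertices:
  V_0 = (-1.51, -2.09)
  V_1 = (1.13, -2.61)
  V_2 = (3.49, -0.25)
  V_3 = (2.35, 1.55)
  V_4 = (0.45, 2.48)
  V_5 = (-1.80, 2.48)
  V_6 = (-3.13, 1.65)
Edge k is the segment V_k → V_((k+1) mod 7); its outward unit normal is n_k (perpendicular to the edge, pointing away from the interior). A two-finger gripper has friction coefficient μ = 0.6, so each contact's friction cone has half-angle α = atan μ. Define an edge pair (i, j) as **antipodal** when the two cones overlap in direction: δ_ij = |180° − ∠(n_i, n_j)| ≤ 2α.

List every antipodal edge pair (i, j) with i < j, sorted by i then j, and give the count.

count = 8; pairs: (0,2), (0,3), (0,4), (0,5), (1,4), (1,5), (2,6), (3,6)

α = atan 0.6 = 30.96°;  2α = 61.93°
n_0 = (-0.1933, -0.9811)
n_1 = (+0.7071, -0.7071)
n_2 = (+0.8448, +0.5351)
n_3 = (+0.4396, +0.8982)
n_4 = (+0.0000, +1.0000)
n_5 = (-0.5294, +0.8484)
n_6 = (-0.9176, -0.3975)
  (0,1): δ = 123.86°  ·
  (0,2): δ = 46.51°  ✓
  (0,3): δ = 14.94°  ✓
  (0,4): δ = 11.14°  ✓
  (0,5): δ = 43.11°  ✓
  (0,6): δ = 124.56°  ·
  (1,2): δ = 102.65°  ·
  (1,3): δ = 71.08°  ·
  (1,4): δ = 45.00°  ✓
  (1,5): δ = 13.03°  ✓
  (1,6): δ = 68.42°  ·
  (2,3): δ = 148.43°  ·
  (2,4): δ = 122.35°  ·
  (2,5): δ = 90.38°  ·
  (2,6): δ = 8.93°  ✓
  (3,4): δ = 153.92°  ·
  (3,5): δ = 121.95°  ·
  (3,6): δ = 40.50°  ✓
  (4,5): δ = 148.03°  ·
  (4,6): δ = 66.58°  ·
  (5,6): δ = 98.55°  ·
antipodal pairs: 8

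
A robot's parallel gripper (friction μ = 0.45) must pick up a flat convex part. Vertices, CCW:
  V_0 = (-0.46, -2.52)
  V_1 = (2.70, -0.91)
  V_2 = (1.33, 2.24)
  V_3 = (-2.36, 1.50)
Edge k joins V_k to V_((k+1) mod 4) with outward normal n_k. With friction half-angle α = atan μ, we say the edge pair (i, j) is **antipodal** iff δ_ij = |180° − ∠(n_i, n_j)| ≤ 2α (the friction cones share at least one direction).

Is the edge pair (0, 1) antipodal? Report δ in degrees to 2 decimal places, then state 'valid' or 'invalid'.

α = atan 0.45 = 24.23°;  2α = 48.46°
edge 0: e_0 = (+3.16, +1.61);  n_0 = (+0.4540, -0.8910)
edge 1: e_1 = (-1.37, +3.15);  n_1 = (+0.9170, +0.3988)
∠(n_0, n_1) = 86.51°
δ = |180° − 86.51°| = 93.49°
93.49° > 2α = 48.46°  →  invalid

δ = 93.49°, invalid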